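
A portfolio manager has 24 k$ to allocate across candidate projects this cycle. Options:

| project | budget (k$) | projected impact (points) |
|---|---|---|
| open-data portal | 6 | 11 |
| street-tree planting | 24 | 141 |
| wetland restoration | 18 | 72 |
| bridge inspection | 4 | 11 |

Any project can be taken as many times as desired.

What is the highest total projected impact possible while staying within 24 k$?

141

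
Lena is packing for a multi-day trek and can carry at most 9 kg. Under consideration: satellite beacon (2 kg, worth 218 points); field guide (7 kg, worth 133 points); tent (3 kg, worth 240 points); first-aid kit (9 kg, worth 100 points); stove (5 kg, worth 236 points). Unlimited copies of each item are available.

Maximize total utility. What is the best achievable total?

By utility per kg: satellite beacon 109.00, tent 80.00, stove 47.20 lead.
The ratio heuristic lands on 4×satellite beacon (872) but leaves 1 kg idle.
Replace satellite beacon with tent: the trade gains 22 net, giving 894 at 9 kg.
That's the maximum — no swap from here does better than 894.

894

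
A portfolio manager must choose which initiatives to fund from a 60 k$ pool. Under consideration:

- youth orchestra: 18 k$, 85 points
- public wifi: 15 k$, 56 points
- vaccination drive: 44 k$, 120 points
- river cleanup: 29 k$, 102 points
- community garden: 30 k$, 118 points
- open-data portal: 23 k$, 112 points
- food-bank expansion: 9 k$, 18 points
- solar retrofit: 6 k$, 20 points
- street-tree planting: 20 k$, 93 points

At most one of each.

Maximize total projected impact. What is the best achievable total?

By projected impact per k$: open-data portal 4.87, youth orchestra 4.72, street-tree planting 4.65, community garden 3.93 lead.
Filling by ratio: youth orchestra + public wifi + open-data portal for 253, with 4 k$ left unused.
The 18 k$ tied up in youth orchestra is better spent on street-tree planting — total rises to 261 (58 k$).

261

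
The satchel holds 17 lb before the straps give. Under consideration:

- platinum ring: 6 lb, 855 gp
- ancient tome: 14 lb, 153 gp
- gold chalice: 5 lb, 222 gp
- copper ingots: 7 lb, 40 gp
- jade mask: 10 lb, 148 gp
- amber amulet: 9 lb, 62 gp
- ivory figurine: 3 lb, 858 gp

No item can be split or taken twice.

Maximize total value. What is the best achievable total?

Density check — ivory figurine 286.00, platinum ring 142.50, gold chalice 44.40, jade mask 14.80 are the best per lb.
Best packing: platinum ring + gold chalice + ivory figurine — 14 lb, 1935 total.
Runner-up platinum ring + copper ingots + ivory figurine tops out at 1753.

1935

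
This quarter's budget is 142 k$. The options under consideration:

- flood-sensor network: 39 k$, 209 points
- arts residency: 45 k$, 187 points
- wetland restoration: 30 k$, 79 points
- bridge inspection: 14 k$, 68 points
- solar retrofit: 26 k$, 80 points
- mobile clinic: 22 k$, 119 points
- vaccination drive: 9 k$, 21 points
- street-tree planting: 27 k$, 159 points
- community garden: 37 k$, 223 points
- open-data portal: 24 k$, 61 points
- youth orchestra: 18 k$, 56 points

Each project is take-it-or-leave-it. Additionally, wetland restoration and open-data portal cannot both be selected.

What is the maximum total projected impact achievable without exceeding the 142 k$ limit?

778

Taking flood-sensor network + bridge inspection + mobile clinic + street-tree planting + community garden: 139 k$ used, 778 in projected impact.
Every other selection either busts 142 k$ or breaks a pairing rule or fails to beat 778.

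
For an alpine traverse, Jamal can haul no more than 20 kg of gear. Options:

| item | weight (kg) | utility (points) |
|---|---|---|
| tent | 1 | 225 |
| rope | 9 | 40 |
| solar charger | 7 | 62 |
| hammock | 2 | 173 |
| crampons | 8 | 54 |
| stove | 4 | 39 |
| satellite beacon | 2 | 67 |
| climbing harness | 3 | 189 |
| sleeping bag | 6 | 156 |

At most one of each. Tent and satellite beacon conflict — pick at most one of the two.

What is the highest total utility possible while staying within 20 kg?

805

Taking tent + solar charger + hammock + climbing harness + sleeping bag: 19 kg used, 805 in utility.
Nothing else feasible within 20 kg beats 805.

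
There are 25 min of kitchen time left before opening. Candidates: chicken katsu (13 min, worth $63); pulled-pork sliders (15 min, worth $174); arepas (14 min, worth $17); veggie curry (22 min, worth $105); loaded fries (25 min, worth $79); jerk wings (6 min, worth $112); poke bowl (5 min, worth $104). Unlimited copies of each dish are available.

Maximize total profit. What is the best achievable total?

5×poke bowl uses 25 of the 25 min and totals 520.

520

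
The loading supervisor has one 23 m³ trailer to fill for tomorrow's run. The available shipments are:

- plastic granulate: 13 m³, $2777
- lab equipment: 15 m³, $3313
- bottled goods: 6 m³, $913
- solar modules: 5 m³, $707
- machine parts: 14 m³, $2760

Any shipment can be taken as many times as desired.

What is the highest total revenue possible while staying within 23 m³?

The ratio ordering already packs tightly: lab equipment + bottled goods, 21 m³, 4226.

4226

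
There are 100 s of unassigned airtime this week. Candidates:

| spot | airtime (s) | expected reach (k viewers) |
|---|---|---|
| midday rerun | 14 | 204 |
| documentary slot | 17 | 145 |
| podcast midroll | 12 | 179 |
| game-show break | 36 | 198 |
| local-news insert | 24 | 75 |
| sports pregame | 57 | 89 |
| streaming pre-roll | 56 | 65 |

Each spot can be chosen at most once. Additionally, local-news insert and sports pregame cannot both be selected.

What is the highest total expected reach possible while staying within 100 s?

726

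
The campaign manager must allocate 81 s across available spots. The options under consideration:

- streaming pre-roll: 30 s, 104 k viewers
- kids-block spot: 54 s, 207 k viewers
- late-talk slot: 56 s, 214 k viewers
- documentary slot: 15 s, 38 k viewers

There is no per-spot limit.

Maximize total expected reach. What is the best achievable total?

Greedy by ratio would take kids-block spot + documentary slot: 69 s used, total 245.
Replace kids-block spot with late-talk slot: the trade gains 7 net, giving 252 at 71 s.
No other feasible combination exceeds 252.

252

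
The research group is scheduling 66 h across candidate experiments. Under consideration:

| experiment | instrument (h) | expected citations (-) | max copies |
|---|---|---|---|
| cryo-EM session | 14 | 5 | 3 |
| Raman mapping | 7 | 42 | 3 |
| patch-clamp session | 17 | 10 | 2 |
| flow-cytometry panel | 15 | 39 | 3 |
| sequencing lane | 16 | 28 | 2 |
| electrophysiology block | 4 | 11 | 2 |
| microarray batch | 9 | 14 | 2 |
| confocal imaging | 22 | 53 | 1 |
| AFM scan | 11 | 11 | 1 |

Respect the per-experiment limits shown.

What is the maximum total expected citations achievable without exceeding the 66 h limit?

243

Density check — Raman mapping 6.00, electrophysiology block 2.75, flow-cytometry panel 2.60 are the best per h.
The ratio heuristic lands on 3×Raman mapping + 2×flow-cytometry panel + 2×electrophysiology block (226) but leaves 7 h idle.
Replace 2×electrophysiology block with flow-cytometry panel: the trade gains 17 net, giving 243 at 66 h.
No other feasible combination exceeds 243.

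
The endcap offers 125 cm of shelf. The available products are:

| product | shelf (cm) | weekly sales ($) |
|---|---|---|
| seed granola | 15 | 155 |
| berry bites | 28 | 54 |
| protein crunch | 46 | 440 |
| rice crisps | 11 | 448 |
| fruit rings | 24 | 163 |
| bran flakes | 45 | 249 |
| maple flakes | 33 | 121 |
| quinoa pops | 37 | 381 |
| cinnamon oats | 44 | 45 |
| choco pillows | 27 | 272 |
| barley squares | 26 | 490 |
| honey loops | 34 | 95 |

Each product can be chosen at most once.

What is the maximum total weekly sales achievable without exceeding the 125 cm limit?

Ranking by ratio (weekly sales/cm): rice crisps 40.73, barley squares 18.85, seed granola 10.33, quinoa pops 10.30.
The ratio heuristic lands on seed granola + rice crisps + quinoa pops + choco pillows + barley squares (1746) but leaves 9 cm idle.
Dropping quinoa pops frees 37 cm; slotting in protein crunch (46 cm) lifts the total to 1805 at 125 cm.

1805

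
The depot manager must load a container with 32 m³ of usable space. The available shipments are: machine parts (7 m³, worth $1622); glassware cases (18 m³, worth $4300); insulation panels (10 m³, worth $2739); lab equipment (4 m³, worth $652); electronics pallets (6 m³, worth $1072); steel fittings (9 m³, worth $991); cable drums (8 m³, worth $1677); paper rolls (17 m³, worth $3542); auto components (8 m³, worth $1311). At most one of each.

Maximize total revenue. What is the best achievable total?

Taking glassware cases + insulation panels + lab equipment: 32 m³ used, 7691 in revenue.

7691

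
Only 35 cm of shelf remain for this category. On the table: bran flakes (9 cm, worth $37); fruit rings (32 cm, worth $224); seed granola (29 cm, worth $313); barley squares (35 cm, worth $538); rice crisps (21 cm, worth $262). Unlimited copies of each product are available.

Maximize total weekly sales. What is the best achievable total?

538

Ranking by ratio (weekly sales/cm): barley squares 15.37, rice crisps 12.48, seed granola 10.79, fruit rings 7.00.
The ratio ordering already packs tightly: barley squares, 35 cm, 538.
That's the maximum — no swap from here does better than 538.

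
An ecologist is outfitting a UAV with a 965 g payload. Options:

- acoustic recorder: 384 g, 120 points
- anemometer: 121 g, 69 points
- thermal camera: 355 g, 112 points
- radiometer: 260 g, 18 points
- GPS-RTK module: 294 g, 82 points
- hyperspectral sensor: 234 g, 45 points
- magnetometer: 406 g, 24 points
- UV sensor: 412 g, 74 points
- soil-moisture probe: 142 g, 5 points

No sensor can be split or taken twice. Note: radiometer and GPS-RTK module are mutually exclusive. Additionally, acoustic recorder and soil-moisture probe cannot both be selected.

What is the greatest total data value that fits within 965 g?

301

By data value per g: anemometer 0.57, thermal camera 0.32, acoustic recorder 0.31, GPS-RTK module 0.28 lead.
Taking acoustic recorder + anemometer + thermal camera: 860 g used, 301 in data value.
That's the maximum — no feasible swap from here does better than 301.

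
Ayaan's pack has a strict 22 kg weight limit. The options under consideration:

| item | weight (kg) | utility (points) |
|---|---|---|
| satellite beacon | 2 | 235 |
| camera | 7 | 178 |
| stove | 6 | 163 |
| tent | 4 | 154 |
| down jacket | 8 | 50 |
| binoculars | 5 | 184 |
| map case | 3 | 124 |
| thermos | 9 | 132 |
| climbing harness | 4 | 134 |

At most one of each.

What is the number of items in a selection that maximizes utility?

5

Best achievable utility is 885.
For example satellite beacon + camera + tent + binoculars + climbing harness achieves it, using 22 kg.
Every optimal selection uses 5 items.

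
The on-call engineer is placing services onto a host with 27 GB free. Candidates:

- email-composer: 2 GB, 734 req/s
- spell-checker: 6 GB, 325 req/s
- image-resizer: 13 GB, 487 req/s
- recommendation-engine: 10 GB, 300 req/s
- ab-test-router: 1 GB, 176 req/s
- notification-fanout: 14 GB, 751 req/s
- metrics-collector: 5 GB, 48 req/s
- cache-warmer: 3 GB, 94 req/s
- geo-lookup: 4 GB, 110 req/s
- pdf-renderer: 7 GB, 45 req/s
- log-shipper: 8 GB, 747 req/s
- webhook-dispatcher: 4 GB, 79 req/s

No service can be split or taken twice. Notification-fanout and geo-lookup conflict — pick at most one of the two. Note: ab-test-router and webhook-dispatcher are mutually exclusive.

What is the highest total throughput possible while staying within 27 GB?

2408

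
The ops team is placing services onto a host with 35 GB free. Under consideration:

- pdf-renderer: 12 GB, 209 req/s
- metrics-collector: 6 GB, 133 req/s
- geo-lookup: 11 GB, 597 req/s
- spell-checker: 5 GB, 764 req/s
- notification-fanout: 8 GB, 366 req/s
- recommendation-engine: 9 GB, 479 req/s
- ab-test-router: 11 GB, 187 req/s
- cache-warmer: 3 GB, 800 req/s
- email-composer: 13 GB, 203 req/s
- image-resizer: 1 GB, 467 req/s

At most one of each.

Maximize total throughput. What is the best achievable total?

3240

Taking metrics-collector + geo-lookup + spell-checker + recommendation-engine + cache-warmer + image-resizer: 35 GB used, 3240 in throughput.
Every other selection either busts 35 GB or fails to beat 3240.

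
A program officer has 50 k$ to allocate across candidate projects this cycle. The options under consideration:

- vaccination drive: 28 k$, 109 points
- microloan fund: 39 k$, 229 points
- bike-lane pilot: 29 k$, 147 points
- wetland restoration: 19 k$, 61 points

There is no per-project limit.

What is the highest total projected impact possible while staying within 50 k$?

229

The ratio ordering already packs tightly: microloan fund, 39 k$, 229.
Nothing else within 50 k$ beats 229.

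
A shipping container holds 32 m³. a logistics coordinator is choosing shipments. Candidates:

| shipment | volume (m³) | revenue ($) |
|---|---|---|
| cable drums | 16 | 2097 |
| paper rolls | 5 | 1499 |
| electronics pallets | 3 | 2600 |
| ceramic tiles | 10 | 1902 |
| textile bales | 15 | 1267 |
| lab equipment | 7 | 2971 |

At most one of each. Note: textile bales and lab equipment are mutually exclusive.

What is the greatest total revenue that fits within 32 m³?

A density-first pass picks paper rolls + electronics pallets + ceramic tiles + lab equipment — 8972 at 25 m³.
The 10 m³ tied up in ceramic tiles is better spent on cable drums — total rises to 9167 (31 m³).
The closest alternative, paper rolls + electronics pallets + ceramic tiles + lab equipment, reaches only 8972.

9167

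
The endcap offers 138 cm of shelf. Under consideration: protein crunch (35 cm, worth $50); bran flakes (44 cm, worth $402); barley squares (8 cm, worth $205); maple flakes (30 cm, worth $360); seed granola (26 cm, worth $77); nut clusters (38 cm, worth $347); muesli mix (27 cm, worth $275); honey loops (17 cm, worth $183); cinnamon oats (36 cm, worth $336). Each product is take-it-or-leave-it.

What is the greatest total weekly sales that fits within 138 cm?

A density-first pass picks barley squares + maple flakes + muesli mix + honey loops + cinnamon oats — 1359 at 118 cm.
Dropping muesli mix and cinnamon oats frees 63 cm; slotting in bran flakes + nut clusters (82 cm) lifts the total to 1497 at 137 cm.
Runner-up bran flakes + barley squares + maple flakes + honey loops + cinnamon oats tops out at 1486.

1497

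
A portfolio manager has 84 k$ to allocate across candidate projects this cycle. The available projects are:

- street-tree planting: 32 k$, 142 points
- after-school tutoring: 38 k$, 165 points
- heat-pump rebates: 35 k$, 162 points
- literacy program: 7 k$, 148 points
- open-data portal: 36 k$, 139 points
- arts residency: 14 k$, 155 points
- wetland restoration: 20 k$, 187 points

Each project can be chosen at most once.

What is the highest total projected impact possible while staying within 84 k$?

A density-first pass picks heat-pump rebates + literacy program + arts residency + wetland restoration — 652 at 76 k$.
Dropping heat-pump rebates frees 35 k$; slotting in after-school tutoring (38 k$) lifts the total to 655 at 79 k$.

655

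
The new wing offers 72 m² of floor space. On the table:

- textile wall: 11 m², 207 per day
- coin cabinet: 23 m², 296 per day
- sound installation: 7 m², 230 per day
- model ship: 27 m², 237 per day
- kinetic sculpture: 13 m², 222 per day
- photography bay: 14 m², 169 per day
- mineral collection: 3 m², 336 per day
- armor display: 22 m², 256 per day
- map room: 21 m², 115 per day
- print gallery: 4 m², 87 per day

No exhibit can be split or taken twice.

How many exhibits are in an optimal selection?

Best achievable expected visitors is 1460.
For example textile wall + coin cabinet + sound installation + kinetic sculpture + photography bay + mineral collection achieves it, using 71 m².
All optima have 6 exhibits.

6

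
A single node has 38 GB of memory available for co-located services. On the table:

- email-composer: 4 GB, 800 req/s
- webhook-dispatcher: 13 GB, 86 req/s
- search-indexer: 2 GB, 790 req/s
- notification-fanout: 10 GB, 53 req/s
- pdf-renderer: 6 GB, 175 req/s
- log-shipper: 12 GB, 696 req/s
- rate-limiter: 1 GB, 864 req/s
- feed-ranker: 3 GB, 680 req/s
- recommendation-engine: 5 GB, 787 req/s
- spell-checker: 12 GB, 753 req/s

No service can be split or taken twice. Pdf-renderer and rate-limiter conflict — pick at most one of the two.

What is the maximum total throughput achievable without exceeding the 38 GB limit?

Best packing: email-composer + search-indexer + notification-fanout + rate-limiter + feed-ranker + recommendation-engine + spell-checker — 37 GB, 4727 total.

4727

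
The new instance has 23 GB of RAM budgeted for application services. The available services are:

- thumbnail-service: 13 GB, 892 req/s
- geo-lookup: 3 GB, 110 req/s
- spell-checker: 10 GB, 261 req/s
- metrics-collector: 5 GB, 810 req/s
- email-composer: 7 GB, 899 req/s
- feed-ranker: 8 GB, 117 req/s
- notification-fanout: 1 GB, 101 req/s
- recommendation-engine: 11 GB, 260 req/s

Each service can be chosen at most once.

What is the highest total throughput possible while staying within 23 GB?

Density check — metrics-collector 162.00, email-composer 128.43, notification-fanout 101.00, thumbnail-service 68.62 are the best per GB.
Greedy by ratio would take geo-lookup + metrics-collector + email-composer + notification-fanout: 16 GB used, total 1920.
Dropping geo-lookup frees 3 GB; slotting in spell-checker (10 GB) lifts the total to 2071 at 23 GB.
An exhaustive check of the 256 subsets confirms 2071.

2071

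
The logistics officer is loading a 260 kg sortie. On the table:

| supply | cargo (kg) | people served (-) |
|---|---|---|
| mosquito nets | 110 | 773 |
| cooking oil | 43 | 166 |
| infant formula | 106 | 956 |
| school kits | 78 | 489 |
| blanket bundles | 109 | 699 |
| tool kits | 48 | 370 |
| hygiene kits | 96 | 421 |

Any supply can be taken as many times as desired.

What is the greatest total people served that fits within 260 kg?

2282

2×infant formula + tool kits uses 260 of the 260 kg and totals 2282.
Every other selection either busts 260 kg or fails to beat 2282.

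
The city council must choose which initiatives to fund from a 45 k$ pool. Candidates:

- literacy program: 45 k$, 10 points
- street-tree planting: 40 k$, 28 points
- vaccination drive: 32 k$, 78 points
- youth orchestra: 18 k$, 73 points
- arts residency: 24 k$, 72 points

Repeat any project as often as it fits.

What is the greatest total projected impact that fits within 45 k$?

146

The ratio ordering already packs tightly: 2×youth orchestra, 36 k$, 146.
No other feasible combination exceeds 146.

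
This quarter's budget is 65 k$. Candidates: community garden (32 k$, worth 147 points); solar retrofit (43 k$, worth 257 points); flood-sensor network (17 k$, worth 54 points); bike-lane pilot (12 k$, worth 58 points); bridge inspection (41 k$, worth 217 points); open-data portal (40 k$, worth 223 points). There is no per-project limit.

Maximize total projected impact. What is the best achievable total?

A density-first pass picks solar retrofit + bike-lane pilot — 315 at 55 k$.
Dropping solar retrofit frees 43 k$; slotting in bike-lane pilot + open-data portal (52 k$) lifts the total to 339 at 64 k$.

339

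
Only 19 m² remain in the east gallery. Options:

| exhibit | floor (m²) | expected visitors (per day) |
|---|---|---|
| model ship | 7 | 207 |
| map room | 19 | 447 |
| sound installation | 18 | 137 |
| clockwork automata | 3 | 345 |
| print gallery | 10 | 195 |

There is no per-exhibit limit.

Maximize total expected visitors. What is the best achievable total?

Ranking by ratio (expected visitors/m²): clockwork automata 115.00, model ship 29.57, map room 23.53.
The ratio ordering already packs tightly: 6×clockwork automata, 18 m², 2070.
Nothing else within 19 m² beats 2070.

2070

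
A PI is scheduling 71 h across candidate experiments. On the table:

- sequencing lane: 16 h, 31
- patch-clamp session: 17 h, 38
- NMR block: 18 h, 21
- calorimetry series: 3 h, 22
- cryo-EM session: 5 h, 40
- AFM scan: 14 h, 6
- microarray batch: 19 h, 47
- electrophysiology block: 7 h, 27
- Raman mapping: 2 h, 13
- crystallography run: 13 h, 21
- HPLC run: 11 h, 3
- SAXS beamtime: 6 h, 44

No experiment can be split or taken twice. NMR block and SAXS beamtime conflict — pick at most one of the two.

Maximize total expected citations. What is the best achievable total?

245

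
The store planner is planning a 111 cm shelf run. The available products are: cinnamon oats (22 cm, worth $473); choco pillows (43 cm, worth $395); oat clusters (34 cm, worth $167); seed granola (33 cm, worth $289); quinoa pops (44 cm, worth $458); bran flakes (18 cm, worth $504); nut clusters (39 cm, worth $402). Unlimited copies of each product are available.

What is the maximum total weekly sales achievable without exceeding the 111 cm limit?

3024

The ratio ordering already packs tightly: 6×bran flakes, 108 cm, 3024.
That's the maximum — no swap from here does better than 3024.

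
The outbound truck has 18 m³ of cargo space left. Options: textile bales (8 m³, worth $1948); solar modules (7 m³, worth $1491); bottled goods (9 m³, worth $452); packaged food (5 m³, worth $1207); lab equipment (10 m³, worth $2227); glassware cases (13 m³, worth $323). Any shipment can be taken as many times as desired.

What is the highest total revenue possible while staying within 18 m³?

4362

Filling by ratio: 2×textile bales for 3896, with 2 m³ left unused.
The 8 m³ tied up in textile bales is better spent on 2×packaged food — total rises to 4362 (18 m³).
Nothing else within 18 m³ beats 4362.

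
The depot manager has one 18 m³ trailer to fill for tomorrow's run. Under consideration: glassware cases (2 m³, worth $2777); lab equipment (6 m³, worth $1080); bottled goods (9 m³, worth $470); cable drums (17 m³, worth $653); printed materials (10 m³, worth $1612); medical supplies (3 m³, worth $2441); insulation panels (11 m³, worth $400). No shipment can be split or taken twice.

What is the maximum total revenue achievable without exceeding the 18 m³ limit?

6830

Density check — glassware cases 1388.50, medical supplies 813.67, lab equipment 180.00 are the best per m³.
Greedy by ratio would take glassware cases + lab equipment + medical supplies: 11 m³ used, total 6298.
The 6 m³ tied up in lab equipment is better spent on printed materials — total rises to 6830 (15 m³).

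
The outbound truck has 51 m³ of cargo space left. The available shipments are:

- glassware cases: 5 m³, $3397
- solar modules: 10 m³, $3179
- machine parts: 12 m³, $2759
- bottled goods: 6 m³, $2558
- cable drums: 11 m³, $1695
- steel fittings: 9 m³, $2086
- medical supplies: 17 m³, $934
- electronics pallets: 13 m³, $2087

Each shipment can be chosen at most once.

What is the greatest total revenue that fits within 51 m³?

Greedy by ratio would take glassware cases + solar modules + machine parts + bottled goods + steel fittings: 42 m³ used, total 13979.
Dropping steel fittings frees 9 m³; slotting in electronics pallets (13 m³) lifts the total to 13980 at 46 m³.

13980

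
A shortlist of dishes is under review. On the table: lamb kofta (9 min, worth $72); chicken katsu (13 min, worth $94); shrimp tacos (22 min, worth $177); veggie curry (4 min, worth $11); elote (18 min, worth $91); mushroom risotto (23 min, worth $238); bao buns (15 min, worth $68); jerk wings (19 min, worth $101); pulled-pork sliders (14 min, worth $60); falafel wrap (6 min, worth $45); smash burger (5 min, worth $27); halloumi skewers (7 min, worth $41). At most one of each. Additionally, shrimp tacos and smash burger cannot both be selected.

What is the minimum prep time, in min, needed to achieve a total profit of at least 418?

49

Need the lightest bundle worth ≥ 418.
Taking shrimp tacos + veggie curry + mushroom risotto gives 426 (≥ 418) for 49 min.
No combination under 49 min hits 418.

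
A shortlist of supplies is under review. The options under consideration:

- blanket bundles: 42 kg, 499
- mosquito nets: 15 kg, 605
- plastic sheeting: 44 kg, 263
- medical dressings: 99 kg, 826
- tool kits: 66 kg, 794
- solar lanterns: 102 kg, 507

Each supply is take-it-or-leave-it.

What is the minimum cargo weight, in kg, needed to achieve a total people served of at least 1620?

Minimise kg subject to total people served ≥ 1620.
Taking blanket bundles + mosquito nets + tool kits gives 1898 (≥ 1620) for 123 kg.
Any bundle with less than 123 kg falls short of 1620.

123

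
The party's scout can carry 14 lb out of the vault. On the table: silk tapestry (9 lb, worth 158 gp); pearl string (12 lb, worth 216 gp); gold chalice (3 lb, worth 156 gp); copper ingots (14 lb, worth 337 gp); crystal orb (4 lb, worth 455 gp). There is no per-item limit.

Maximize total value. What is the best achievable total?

Taking 3×crystal orb: 12 lb used, 1365 in value.
Nothing else within 14 lb beats 1365.

1365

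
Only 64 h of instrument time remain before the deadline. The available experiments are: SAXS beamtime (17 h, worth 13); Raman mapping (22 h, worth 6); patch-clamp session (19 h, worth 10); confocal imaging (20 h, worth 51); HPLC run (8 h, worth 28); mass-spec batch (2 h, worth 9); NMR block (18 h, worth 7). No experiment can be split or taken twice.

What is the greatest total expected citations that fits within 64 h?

Greedy by ratio would take SAXS beamtime + confocal imaging + HPLC run + mass-spec batch: 47 h used, total 101.
The 2 h tied up in mass-spec batch is better spent on patch-clamp session — total rises to 102 (64 h).
Every other selection either busts 64 h or fails to beat 102.

102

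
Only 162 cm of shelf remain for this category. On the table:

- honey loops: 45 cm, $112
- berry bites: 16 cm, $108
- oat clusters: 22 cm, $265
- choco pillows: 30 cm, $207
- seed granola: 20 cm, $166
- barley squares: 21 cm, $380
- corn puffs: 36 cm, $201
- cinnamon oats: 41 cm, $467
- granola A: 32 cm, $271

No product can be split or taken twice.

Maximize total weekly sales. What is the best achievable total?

By weekly sales per cm: barley squares 18.10, oat clusters 12.05, cinnamon oats 11.39, granola A 8.47 lead.
The ratio heuristic lands on berry bites + oat clusters + seed granola + barley squares + cinnamon oats + granola A (1657) but leaves 10 cm idle.
The 20 cm tied up in seed granola is better spent on choco pillows — total rises to 1698 (162 cm).

1698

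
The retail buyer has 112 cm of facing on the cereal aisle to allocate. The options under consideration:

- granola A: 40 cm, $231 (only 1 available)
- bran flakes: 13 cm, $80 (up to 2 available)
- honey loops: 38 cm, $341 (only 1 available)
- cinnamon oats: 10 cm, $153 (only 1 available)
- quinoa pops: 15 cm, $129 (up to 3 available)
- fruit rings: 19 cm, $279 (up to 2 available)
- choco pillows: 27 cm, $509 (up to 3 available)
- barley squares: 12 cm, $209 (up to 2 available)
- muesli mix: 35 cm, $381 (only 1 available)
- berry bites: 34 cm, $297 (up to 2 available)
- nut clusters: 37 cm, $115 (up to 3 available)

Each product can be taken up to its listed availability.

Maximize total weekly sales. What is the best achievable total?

Greedy by ratio would take 3×choco pillows + 2×barley squares: 105 cm used, total 1945.
Replace barley squares with fruit rings: the trade gains 70 net, giving 2015 at 112 cm.

2015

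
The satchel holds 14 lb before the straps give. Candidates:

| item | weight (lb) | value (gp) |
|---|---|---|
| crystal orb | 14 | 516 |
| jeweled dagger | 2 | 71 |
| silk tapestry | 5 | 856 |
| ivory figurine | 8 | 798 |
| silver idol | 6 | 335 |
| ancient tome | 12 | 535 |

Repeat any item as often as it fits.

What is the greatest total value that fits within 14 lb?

1854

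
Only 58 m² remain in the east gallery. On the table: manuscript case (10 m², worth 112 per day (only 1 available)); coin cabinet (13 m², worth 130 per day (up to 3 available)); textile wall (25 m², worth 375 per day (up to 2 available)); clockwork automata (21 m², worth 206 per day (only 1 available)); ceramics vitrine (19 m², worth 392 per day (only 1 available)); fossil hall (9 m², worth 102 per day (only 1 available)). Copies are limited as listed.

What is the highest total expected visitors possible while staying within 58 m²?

Taking the top-ratio exhibits first gives textile wall + ceramics vitrine + fossil hall for 869 (53 m²).
Replace fossil hall with coin cabinet: the trade gains 28 net, giving 897 at 57 m².
The spare 1 m² is too small for any remaining exhibit, and no exchange beats 897.

897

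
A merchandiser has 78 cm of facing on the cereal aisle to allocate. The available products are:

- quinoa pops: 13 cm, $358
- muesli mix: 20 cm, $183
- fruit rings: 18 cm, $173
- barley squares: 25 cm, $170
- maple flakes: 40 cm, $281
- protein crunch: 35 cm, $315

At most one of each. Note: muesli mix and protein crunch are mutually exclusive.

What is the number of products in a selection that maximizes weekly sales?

4

Optimal total is 884.
For example quinoa pops + muesli mix + fruit rings + barley squares achieves it, using 76 cm.
Every optimal selection uses 4 products.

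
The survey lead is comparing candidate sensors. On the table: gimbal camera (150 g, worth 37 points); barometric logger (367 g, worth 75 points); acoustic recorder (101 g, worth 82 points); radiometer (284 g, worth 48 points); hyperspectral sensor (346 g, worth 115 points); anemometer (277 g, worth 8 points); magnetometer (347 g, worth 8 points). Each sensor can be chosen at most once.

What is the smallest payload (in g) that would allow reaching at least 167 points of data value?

447

Minimise g subject to total data value ≥ 167.
Taking acoustic recorder + hyperspectral sensor gives 197 (≥ 167) for 447 g.
Below 447 g the best achievable stays under 167.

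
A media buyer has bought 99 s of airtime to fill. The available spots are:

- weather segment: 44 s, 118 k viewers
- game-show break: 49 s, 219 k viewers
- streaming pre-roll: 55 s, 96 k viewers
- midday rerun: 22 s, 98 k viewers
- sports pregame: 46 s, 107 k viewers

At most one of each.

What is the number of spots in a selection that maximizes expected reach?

2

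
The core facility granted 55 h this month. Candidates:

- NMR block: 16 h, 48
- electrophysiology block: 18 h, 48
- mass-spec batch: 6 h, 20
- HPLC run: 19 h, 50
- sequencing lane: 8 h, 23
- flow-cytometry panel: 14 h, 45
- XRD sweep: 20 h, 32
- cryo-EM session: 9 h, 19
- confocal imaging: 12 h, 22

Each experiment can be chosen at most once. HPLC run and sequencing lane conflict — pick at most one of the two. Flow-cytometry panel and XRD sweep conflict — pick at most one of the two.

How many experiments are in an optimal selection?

The maximum expected citations within 55 h is 163.
NMR block + mass-spec batch + HPLC run + flow-cytometry panel hits 163 at 55 h.
Any selection reaching 163 contains exactly 4 experiments.

4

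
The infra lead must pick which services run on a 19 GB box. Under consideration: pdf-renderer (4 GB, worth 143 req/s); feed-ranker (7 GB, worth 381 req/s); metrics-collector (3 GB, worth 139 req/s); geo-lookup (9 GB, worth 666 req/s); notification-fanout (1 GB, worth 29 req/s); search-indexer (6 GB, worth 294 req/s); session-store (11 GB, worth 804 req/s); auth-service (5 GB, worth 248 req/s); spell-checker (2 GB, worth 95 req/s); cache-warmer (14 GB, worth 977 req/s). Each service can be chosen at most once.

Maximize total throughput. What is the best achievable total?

1225

Ranking by ratio (throughput/GB): geo-lookup 74.00, session-store 73.09, cache-warmer 69.79, feed-ranker 54.43.
A density-first pass picks feed-ranker + geo-lookup + notification-fanout + spell-checker — 1171 at 19 GB.
But auth-service + cache-warmer fits in 19 GB and reaches 1225.
The closest alternative, feed-ranker + notification-fanout + session-store, reaches only 1214.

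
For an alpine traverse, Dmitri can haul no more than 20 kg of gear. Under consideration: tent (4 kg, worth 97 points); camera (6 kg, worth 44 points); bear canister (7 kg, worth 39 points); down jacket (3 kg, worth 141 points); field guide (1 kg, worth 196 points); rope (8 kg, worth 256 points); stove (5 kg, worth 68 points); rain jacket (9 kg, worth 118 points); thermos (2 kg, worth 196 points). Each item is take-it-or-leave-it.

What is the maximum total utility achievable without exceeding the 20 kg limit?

Tent + down jacket + field guide + rope + thermos uses 18 of the 20 kg and totals 886.

886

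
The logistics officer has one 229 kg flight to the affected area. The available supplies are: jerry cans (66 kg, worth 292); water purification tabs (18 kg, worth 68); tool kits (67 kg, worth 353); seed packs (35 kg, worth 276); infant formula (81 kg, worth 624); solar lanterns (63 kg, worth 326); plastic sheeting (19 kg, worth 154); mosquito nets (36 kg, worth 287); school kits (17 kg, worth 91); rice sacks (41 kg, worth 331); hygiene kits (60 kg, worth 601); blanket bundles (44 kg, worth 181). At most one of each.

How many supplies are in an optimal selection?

5

The maximum people served within 229 kg is 1879.
One optimal bundle: seed packs + infant formula + mosquito nets + school kits + hygiene kits (229 kg).
Any selection reaching 1879 contains exactly 5 supplies.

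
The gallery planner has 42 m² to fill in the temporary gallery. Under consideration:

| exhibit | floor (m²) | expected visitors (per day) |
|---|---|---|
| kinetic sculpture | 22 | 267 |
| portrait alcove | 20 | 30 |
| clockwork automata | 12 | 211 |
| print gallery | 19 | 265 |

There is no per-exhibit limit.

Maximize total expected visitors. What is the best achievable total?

The ratio ordering already packs tightly: 3×clockwork automata, 36 m², 633.

633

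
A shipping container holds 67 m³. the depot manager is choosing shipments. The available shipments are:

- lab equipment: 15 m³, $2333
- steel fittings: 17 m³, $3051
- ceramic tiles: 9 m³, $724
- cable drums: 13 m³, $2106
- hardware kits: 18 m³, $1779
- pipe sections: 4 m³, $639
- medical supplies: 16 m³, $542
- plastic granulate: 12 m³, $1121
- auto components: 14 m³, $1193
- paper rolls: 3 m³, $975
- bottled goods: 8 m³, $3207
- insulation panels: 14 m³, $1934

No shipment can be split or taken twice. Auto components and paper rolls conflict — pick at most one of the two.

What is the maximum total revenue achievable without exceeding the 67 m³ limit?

12631

Greedy by ratio would take lab equipment + steel fittings + cable drums + pipe sections + paper rolls + bottled goods: 60 m³ used, total 12311.
Replace pipe sections and paper rolls with insulation panels: the trade gains 320 net, giving 12631 at 67 m³.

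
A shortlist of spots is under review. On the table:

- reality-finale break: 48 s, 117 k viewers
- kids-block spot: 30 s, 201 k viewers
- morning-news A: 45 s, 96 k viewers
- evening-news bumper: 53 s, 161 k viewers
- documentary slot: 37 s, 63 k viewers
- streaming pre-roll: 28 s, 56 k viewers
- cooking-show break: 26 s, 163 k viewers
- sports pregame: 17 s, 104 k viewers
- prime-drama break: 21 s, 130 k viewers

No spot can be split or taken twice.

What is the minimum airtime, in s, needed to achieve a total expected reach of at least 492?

Look for the lowest-airtime combination reaching 492.
Taking kids-block spot + cooking-show break + prime-drama break gives 494 (≥ 492) for 77 s.
Any bundle with less than 77 s falls short of 492.

77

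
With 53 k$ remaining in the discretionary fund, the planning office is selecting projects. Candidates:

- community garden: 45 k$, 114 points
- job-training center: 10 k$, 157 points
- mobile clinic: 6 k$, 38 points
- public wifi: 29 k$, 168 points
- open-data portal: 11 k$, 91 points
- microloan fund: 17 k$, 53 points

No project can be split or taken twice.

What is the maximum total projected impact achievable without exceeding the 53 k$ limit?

By projected impact per k$: job-training center 15.70, open-data portal 8.27, mobile clinic 6.33, public wifi 5.79 lead.
A density-first pass picks job-training center + mobile clinic + open-data portal + microloan fund — 339 at 44 k$.
Dropping mobile clinic and microloan fund frees 23 k$; slotting in public wifi (29 k$) lifts the total to 416 at 50 k$.

416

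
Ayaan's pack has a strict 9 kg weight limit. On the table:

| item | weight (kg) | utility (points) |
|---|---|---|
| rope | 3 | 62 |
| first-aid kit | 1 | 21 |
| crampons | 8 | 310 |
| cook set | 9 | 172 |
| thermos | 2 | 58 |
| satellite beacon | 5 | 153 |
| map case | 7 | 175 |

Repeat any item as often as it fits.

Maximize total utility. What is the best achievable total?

331

Taking first-aid kit + crampons: 9 kg used, 331 in utility.
That's the maximum — no swap from here does better than 331.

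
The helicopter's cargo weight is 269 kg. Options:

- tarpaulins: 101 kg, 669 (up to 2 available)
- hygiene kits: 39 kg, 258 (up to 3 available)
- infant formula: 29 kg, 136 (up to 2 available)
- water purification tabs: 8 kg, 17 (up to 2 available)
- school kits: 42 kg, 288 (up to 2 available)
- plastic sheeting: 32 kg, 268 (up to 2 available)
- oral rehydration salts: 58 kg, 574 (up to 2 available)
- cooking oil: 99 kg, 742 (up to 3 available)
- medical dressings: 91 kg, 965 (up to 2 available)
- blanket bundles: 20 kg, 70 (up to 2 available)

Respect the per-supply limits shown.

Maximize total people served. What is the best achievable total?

2640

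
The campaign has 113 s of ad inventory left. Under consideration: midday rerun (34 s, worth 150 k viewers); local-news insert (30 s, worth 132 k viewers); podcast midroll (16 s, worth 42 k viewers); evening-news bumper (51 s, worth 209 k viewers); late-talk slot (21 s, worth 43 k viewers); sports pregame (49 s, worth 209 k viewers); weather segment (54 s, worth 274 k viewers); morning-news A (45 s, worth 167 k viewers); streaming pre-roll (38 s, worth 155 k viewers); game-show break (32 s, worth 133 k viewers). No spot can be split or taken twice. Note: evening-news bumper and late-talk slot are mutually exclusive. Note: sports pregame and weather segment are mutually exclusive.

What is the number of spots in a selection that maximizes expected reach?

Optimal total is 491.
For example midday rerun + local-news insert + sports pregame achieves it, using 113 s.
Every optimal selection uses 3 spots.

3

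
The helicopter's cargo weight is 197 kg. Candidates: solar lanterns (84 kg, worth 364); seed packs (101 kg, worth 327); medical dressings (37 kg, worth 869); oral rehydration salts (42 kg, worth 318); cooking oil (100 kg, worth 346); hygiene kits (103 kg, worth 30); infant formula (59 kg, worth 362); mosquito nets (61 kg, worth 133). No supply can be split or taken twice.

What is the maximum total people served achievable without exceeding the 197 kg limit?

1595

The ratio heuristic lands on medical dressings + oral rehydration salts + infant formula (1549) but leaves 59 kg idle.
Dropping oral rehydration salts frees 42 kg; slotting in solar lanterns (84 kg) lifts the total to 1595 at 180 kg.
An exhaustive check of the 256 subsets confirms 1595.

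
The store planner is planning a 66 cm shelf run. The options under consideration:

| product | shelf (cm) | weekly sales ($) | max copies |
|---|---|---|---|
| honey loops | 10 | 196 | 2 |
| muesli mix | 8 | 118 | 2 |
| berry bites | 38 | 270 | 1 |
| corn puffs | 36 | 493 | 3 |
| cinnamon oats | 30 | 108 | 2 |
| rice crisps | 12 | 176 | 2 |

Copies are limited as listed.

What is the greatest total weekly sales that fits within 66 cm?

Density check — honey loops 19.60, muesli mix 14.75, rice crisps 14.67 are the best per cm.
Filling by ratio: 2×honey loops + 2×muesli mix + 2×rice crisps for 980, with 6 cm left unused.
Dropping muesli mix and 2×rice crisps frees 32 cm; slotting in corn puffs (36 cm) lifts the total to 1003 at 64 cm.

1003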